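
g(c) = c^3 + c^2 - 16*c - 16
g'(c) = 3*c^2 + 2*c - 16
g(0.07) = -17.11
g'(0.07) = -15.85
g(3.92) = -3.12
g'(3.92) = 37.94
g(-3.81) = 4.17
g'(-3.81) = 19.93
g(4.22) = 9.44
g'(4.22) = 45.87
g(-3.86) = 3.15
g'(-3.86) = 20.98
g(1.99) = -36.00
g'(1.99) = -0.14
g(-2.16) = 13.15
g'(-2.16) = -6.32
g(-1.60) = 8.06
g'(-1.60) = -11.52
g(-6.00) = -100.00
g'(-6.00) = 80.00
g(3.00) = -28.00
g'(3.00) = 17.00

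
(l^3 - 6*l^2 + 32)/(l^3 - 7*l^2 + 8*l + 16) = (l + 2)/(l + 1)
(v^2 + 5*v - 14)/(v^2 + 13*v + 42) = (v - 2)/(v + 6)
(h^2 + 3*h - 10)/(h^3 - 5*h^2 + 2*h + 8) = (h + 5)/(h^2 - 3*h - 4)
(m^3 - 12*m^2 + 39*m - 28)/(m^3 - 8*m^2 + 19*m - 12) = (m - 7)/(m - 3)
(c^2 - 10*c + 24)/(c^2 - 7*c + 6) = (c - 4)/(c - 1)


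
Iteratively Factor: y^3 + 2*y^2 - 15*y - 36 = (y + 3)*(y^2 - y - 12) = (y - 4)*(y + 3)*(y + 3)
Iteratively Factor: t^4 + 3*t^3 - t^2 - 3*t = (t - 1)*(t^3 + 4*t^2 + 3*t) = t*(t - 1)*(t^2 + 4*t + 3) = t*(t - 1)*(t + 1)*(t + 3)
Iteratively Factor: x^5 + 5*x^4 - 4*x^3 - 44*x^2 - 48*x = (x + 2)*(x^4 + 3*x^3 - 10*x^2 - 24*x) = (x + 2)*(x + 4)*(x^3 - x^2 - 6*x) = x*(x + 2)*(x + 4)*(x^2 - x - 6) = x*(x - 3)*(x + 2)*(x + 4)*(x + 2)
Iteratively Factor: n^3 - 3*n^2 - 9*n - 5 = (n + 1)*(n^2 - 4*n - 5) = (n + 1)^2*(n - 5)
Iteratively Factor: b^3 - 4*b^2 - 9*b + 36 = (b - 4)*(b^2 - 9) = (b - 4)*(b + 3)*(b - 3)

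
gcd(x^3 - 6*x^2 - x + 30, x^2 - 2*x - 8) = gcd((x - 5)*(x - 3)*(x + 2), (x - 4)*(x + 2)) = x + 2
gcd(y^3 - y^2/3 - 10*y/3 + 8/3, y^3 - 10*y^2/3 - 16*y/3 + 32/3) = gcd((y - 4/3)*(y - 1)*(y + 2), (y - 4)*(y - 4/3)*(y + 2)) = y^2 + 2*y/3 - 8/3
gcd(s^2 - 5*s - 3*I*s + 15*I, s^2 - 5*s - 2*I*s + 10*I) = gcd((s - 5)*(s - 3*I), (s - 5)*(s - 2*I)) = s - 5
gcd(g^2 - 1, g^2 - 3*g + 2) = g - 1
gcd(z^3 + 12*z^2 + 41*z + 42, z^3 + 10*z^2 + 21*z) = z^2 + 10*z + 21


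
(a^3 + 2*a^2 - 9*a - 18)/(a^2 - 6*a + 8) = (a^3 + 2*a^2 - 9*a - 18)/(a^2 - 6*a + 8)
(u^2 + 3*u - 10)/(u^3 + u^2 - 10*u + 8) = (u + 5)/(u^2 + 3*u - 4)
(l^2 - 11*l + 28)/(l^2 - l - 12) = (l - 7)/(l + 3)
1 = 1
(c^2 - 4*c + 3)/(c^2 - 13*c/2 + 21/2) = 2*(c - 1)/(2*c - 7)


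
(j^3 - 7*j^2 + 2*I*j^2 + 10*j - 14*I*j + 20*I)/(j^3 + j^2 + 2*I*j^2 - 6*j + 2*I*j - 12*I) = (j - 5)/(j + 3)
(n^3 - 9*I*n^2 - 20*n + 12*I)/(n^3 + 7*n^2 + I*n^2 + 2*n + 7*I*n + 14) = (n^2 - 8*I*n - 12)/(n^2 + n*(7 + 2*I) + 14*I)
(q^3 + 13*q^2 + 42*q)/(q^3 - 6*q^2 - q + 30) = q*(q^2 + 13*q + 42)/(q^3 - 6*q^2 - q + 30)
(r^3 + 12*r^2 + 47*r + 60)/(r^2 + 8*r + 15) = r + 4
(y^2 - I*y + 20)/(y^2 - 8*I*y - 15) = (y + 4*I)/(y - 3*I)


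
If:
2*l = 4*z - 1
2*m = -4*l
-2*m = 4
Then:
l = 1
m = -2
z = 3/4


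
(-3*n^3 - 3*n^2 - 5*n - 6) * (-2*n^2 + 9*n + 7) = 6*n^5 - 21*n^4 - 38*n^3 - 54*n^2 - 89*n - 42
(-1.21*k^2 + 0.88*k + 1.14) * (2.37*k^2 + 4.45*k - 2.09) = -2.8677*k^4 - 3.2989*k^3 + 9.1467*k^2 + 3.2338*k - 2.3826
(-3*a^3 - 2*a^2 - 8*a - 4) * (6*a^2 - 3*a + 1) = -18*a^5 - 3*a^4 - 45*a^3 - 2*a^2 + 4*a - 4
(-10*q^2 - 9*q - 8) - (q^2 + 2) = -11*q^2 - 9*q - 10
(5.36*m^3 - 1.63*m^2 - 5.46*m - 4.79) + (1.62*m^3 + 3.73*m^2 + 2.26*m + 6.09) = 6.98*m^3 + 2.1*m^2 - 3.2*m + 1.3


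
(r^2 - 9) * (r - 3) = r^3 - 3*r^2 - 9*r + 27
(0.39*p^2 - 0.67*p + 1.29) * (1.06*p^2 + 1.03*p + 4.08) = 0.4134*p^4 - 0.3085*p^3 + 2.2685*p^2 - 1.4049*p + 5.2632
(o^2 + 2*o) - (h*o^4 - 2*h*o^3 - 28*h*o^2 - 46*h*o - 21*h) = -h*o^4 + 2*h*o^3 + 28*h*o^2 + 46*h*o + 21*h + o^2 + 2*o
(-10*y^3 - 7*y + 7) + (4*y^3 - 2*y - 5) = -6*y^3 - 9*y + 2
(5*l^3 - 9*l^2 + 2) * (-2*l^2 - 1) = -10*l^5 + 18*l^4 - 5*l^3 + 5*l^2 - 2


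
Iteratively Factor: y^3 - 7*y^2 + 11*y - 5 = (y - 1)*(y^2 - 6*y + 5) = (y - 1)^2*(y - 5)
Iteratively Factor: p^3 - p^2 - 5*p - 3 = (p + 1)*(p^2 - 2*p - 3) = (p + 1)^2*(p - 3)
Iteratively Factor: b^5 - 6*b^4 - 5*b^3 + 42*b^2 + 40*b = (b - 5)*(b^4 - b^3 - 10*b^2 - 8*b) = b*(b - 5)*(b^3 - b^2 - 10*b - 8) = b*(b - 5)*(b + 2)*(b^2 - 3*b - 4) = b*(b - 5)*(b - 4)*(b + 2)*(b + 1)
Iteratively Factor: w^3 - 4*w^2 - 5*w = (w - 5)*(w^2 + w) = (w - 5)*(w + 1)*(w)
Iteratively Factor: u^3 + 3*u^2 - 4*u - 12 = (u - 2)*(u^2 + 5*u + 6) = (u - 2)*(u + 2)*(u + 3)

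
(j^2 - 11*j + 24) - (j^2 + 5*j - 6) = 30 - 16*j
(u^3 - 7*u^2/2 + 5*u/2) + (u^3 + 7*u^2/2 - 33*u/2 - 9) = 2*u^3 - 14*u - 9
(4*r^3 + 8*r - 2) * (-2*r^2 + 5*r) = -8*r^5 + 20*r^4 - 16*r^3 + 44*r^2 - 10*r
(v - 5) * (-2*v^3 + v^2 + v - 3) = -2*v^4 + 11*v^3 - 4*v^2 - 8*v + 15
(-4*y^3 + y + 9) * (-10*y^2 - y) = 40*y^5 + 4*y^4 - 10*y^3 - 91*y^2 - 9*y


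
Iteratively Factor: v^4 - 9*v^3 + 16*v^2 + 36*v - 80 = (v + 2)*(v^3 - 11*v^2 + 38*v - 40) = (v - 2)*(v + 2)*(v^2 - 9*v + 20) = (v - 5)*(v - 2)*(v + 2)*(v - 4)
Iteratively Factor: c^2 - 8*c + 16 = (c - 4)*(c - 4)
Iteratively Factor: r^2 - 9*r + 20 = (r - 5)*(r - 4)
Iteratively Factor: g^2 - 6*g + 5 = (g - 1)*(g - 5)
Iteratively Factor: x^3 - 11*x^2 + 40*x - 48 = (x - 3)*(x^2 - 8*x + 16) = (x - 4)*(x - 3)*(x - 4)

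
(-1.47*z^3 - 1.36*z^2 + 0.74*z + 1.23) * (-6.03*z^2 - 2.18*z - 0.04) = 8.8641*z^5 + 11.4054*z^4 - 1.4386*z^3 - 8.9757*z^2 - 2.711*z - 0.0492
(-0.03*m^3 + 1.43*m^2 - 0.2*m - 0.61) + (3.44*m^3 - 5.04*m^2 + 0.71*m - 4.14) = 3.41*m^3 - 3.61*m^2 + 0.51*m - 4.75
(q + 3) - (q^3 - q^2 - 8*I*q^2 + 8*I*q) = -q^3 + q^2 + 8*I*q^2 + q - 8*I*q + 3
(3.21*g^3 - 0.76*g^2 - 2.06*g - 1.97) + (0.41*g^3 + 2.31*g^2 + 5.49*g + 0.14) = 3.62*g^3 + 1.55*g^2 + 3.43*g - 1.83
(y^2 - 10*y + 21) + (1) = y^2 - 10*y + 22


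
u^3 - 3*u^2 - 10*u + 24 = (u - 4)*(u - 2)*(u + 3)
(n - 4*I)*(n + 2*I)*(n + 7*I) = n^3 + 5*I*n^2 + 22*n + 56*I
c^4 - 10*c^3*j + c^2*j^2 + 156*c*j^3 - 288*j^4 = (c - 8*j)*(c - 3*j)^2*(c + 4*j)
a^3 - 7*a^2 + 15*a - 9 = (a - 3)^2*(a - 1)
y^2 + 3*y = y*(y + 3)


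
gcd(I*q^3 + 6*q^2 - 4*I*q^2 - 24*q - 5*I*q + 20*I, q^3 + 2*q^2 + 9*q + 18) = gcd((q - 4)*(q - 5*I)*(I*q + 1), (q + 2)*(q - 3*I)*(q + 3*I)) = 1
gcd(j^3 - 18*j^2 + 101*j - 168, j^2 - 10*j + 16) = j - 8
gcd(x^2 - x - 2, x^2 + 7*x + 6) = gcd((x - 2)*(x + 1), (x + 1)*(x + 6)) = x + 1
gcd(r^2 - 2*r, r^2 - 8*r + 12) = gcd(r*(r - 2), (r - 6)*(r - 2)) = r - 2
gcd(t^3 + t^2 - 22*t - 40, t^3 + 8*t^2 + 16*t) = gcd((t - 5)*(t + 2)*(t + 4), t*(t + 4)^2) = t + 4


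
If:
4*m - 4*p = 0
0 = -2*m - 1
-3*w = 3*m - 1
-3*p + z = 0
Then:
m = -1/2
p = -1/2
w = 5/6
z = -3/2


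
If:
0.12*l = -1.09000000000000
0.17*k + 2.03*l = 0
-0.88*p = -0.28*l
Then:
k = 108.47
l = -9.08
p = -2.89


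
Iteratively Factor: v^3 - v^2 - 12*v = (v + 3)*(v^2 - 4*v) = v*(v + 3)*(v - 4)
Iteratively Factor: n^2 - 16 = (n - 4)*(n + 4)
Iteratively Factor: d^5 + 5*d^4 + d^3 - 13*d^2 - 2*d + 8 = (d - 1)*(d^4 + 6*d^3 + 7*d^2 - 6*d - 8) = (d - 1)*(d + 2)*(d^3 + 4*d^2 - d - 4) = (d - 1)*(d + 2)*(d + 4)*(d^2 - 1) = (d - 1)*(d + 1)*(d + 2)*(d + 4)*(d - 1)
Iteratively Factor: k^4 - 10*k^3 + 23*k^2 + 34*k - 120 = (k - 3)*(k^3 - 7*k^2 + 2*k + 40) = (k - 4)*(k - 3)*(k^2 - 3*k - 10) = (k - 4)*(k - 3)*(k + 2)*(k - 5)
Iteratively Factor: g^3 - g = (g - 1)*(g^2 + g) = g*(g - 1)*(g + 1)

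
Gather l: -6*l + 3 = 3 - 6*l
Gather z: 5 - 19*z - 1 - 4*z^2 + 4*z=-4*z^2 - 15*z + 4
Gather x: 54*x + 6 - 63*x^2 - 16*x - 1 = -63*x^2 + 38*x + 5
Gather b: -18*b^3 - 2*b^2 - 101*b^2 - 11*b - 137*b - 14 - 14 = -18*b^3 - 103*b^2 - 148*b - 28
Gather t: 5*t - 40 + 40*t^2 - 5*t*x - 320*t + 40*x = 40*t^2 + t*(-5*x - 315) + 40*x - 40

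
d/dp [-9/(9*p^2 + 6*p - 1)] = 54*(3*p + 1)/(9*p^2 + 6*p - 1)^2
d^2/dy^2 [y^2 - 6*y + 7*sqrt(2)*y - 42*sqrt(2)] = 2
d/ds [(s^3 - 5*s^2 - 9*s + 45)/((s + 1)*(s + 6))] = (s^4 + 14*s^3 - 8*s^2 - 150*s - 369)/(s^4 + 14*s^3 + 61*s^2 + 84*s + 36)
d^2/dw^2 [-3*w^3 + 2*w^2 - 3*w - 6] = 4 - 18*w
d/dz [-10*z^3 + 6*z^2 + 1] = 6*z*(2 - 5*z)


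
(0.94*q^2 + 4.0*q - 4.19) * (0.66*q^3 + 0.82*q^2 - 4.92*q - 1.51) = 0.6204*q^5 + 3.4108*q^4 - 4.1102*q^3 - 24.5352*q^2 + 14.5748*q + 6.3269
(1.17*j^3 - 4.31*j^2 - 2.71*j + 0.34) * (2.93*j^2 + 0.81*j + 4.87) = 3.4281*j^5 - 11.6806*j^4 - 5.7335*j^3 - 22.1886*j^2 - 12.9223*j + 1.6558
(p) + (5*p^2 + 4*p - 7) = 5*p^2 + 5*p - 7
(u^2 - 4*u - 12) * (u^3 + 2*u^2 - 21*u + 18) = u^5 - 2*u^4 - 41*u^3 + 78*u^2 + 180*u - 216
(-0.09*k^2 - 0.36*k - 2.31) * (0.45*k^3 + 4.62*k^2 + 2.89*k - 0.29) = -0.0405*k^5 - 0.5778*k^4 - 2.9628*k^3 - 11.6865*k^2 - 6.5715*k + 0.6699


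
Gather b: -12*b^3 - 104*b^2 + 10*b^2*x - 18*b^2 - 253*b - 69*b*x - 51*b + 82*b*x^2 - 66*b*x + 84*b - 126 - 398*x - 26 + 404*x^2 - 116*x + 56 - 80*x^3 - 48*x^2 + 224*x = -12*b^3 + b^2*(10*x - 122) + b*(82*x^2 - 135*x - 220) - 80*x^3 + 356*x^2 - 290*x - 96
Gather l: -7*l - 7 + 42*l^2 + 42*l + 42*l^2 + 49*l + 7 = 84*l^2 + 84*l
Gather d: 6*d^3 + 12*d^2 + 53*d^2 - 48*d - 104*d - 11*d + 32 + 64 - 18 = 6*d^3 + 65*d^2 - 163*d + 78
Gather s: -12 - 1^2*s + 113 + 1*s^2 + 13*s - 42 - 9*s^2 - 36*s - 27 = -8*s^2 - 24*s + 32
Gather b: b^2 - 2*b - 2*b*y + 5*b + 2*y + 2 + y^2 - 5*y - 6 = b^2 + b*(3 - 2*y) + y^2 - 3*y - 4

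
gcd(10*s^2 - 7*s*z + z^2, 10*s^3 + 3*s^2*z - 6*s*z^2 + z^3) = 10*s^2 - 7*s*z + z^2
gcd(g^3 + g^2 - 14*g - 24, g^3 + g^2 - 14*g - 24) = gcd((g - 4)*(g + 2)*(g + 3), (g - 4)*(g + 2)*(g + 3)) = g^3 + g^2 - 14*g - 24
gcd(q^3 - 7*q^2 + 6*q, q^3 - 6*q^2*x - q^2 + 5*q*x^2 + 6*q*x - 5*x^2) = q - 1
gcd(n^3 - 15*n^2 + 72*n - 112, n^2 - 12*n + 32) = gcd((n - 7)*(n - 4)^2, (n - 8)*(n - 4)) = n - 4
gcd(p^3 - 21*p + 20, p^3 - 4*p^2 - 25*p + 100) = p^2 + p - 20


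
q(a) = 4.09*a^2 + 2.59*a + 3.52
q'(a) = 8.18*a + 2.59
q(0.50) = 5.84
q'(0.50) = 6.68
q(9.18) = 371.97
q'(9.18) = 77.68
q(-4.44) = 72.65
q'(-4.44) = -33.73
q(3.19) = 53.40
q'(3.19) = 28.68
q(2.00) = 25.06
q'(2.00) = 18.95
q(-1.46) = 8.46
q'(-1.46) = -9.35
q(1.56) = 17.51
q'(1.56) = 15.35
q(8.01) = 286.68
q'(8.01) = 68.11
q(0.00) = 3.52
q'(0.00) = 2.59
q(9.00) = 358.12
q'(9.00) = 76.21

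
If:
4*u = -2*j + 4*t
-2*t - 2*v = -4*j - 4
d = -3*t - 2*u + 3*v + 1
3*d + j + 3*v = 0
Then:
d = 9/26 - 35*v/26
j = 27*v/26 - 27/26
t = 14*v/13 - 1/13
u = 29*v/52 + 23/52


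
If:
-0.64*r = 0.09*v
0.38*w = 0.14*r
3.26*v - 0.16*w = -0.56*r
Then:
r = 0.00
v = 0.00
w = 0.00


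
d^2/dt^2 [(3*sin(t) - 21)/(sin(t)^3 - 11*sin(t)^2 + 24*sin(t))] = 6*(-2*sin(t)^4 + 48*sin(t)^3 - 433*sin(t)^2 + 1655*sin(t) - 2059 - 1029/sin(t) + 5544/sin(t)^2 - 4032/sin(t)^3)/((sin(t) - 8)^3*(sin(t) - 3)^3)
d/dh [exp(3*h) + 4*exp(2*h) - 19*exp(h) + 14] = (3*exp(2*h) + 8*exp(h) - 19)*exp(h)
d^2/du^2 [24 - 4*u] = 0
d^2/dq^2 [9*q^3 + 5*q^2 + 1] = 54*q + 10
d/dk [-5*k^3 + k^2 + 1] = k*(2 - 15*k)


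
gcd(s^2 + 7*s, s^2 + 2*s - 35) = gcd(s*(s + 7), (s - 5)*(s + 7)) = s + 7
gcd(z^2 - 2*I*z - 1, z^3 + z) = z - I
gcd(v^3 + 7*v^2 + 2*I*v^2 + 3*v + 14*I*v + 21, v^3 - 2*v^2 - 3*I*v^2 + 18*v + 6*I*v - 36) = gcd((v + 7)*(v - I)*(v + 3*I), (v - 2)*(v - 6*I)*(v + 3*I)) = v + 3*I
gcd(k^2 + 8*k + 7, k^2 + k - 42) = k + 7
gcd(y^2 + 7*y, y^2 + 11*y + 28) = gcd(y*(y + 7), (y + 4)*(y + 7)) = y + 7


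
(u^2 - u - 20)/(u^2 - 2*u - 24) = (u - 5)/(u - 6)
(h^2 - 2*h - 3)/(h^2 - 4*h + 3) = (h + 1)/(h - 1)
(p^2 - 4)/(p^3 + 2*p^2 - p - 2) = (p - 2)/(p^2 - 1)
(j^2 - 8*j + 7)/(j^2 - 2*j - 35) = (j - 1)/(j + 5)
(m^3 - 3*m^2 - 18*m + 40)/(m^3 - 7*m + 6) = (m^2 - m - 20)/(m^2 + 2*m - 3)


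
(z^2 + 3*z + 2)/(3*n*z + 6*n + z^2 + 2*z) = (z + 1)/(3*n + z)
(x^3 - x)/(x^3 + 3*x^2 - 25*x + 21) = x*(x + 1)/(x^2 + 4*x - 21)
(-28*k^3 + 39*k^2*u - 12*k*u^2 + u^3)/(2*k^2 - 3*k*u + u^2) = (28*k^2 - 11*k*u + u^2)/(-2*k + u)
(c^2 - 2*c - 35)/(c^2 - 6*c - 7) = (c + 5)/(c + 1)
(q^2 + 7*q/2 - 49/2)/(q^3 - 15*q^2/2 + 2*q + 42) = (q + 7)/(q^2 - 4*q - 12)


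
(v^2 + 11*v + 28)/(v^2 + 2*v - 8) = (v + 7)/(v - 2)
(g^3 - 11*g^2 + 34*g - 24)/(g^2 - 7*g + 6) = g - 4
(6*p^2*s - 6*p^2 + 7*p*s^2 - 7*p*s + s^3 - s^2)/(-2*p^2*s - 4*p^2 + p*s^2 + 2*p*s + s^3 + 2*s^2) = (6*p^2*s - 6*p^2 + 7*p*s^2 - 7*p*s + s^3 - s^2)/(-2*p^2*s - 4*p^2 + p*s^2 + 2*p*s + s^3 + 2*s^2)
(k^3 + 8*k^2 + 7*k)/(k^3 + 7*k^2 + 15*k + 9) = k*(k + 7)/(k^2 + 6*k + 9)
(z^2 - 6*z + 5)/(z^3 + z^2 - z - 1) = (z - 5)/(z^2 + 2*z + 1)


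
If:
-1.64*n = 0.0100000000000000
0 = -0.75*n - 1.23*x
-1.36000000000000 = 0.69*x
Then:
No Solution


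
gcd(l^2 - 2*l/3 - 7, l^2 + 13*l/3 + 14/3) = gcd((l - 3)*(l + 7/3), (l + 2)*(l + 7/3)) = l + 7/3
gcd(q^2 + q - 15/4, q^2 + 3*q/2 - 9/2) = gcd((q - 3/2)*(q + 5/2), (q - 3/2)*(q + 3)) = q - 3/2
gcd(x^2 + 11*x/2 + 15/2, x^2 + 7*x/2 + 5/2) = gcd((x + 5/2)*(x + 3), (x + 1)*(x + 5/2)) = x + 5/2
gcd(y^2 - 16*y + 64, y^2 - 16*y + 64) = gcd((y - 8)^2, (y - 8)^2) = y^2 - 16*y + 64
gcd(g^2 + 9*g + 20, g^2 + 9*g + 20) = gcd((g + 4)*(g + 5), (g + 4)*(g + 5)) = g^2 + 9*g + 20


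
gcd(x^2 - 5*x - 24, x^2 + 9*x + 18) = x + 3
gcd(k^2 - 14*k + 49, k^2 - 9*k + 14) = k - 7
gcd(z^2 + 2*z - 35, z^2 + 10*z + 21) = z + 7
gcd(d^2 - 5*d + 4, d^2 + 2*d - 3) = d - 1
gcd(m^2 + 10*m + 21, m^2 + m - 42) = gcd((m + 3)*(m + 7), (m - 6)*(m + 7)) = m + 7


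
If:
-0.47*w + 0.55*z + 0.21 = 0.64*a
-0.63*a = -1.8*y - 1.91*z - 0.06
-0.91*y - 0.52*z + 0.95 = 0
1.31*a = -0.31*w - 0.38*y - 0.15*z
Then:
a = 0.10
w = -2.18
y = 2.26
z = -2.13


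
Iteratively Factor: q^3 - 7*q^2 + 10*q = (q - 2)*(q^2 - 5*q) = (q - 5)*(q - 2)*(q)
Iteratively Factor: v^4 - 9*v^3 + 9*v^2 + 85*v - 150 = (v - 5)*(v^3 - 4*v^2 - 11*v + 30) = (v - 5)^2*(v^2 + v - 6) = (v - 5)^2*(v - 2)*(v + 3)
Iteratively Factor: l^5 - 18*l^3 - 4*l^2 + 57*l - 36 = (l - 1)*(l^4 + l^3 - 17*l^2 - 21*l + 36) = (l - 4)*(l - 1)*(l^3 + 5*l^2 + 3*l - 9) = (l - 4)*(l - 1)^2*(l^2 + 6*l + 9) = (l - 4)*(l - 1)^2*(l + 3)*(l + 3)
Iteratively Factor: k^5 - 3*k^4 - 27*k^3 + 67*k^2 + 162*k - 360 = (k - 5)*(k^4 + 2*k^3 - 17*k^2 - 18*k + 72) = (k - 5)*(k + 3)*(k^3 - k^2 - 14*k + 24) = (k - 5)*(k - 2)*(k + 3)*(k^2 + k - 12) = (k - 5)*(k - 2)*(k + 3)*(k + 4)*(k - 3)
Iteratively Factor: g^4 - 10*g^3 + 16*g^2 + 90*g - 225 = (g - 5)*(g^3 - 5*g^2 - 9*g + 45) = (g - 5)*(g - 3)*(g^2 - 2*g - 15) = (g - 5)^2*(g - 3)*(g + 3)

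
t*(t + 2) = t^2 + 2*t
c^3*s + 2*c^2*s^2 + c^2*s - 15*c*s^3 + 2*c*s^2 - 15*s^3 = (c - 3*s)*(c + 5*s)*(c*s + s)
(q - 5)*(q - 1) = q^2 - 6*q + 5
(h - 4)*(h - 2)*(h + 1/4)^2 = h^4 - 11*h^3/2 + 81*h^2/16 + 29*h/8 + 1/2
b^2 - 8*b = b*(b - 8)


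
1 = 1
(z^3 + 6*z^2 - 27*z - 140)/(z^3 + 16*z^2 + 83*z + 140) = (z - 5)/(z + 5)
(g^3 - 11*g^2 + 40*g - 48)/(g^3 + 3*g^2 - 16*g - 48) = (g^2 - 7*g + 12)/(g^2 + 7*g + 12)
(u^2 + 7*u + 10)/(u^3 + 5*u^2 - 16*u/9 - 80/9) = 9*(u + 2)/(9*u^2 - 16)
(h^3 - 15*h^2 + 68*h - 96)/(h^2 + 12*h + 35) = (h^3 - 15*h^2 + 68*h - 96)/(h^2 + 12*h + 35)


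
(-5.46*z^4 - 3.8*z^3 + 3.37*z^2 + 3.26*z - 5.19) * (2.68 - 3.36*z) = 18.3456*z^5 - 1.8648*z^4 - 21.5072*z^3 - 1.922*z^2 + 26.1752*z - 13.9092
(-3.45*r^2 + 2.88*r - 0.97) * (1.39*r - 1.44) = -4.7955*r^3 + 8.9712*r^2 - 5.4955*r + 1.3968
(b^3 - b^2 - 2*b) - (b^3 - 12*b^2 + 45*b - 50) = 11*b^2 - 47*b + 50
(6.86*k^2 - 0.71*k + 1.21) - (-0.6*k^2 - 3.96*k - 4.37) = 7.46*k^2 + 3.25*k + 5.58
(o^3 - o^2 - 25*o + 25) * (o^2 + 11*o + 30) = o^5 + 10*o^4 - 6*o^3 - 280*o^2 - 475*o + 750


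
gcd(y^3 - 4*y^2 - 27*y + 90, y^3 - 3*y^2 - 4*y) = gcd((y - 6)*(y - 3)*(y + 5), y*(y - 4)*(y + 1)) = 1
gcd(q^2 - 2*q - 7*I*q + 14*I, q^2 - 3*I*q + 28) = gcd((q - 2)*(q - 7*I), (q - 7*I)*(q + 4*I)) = q - 7*I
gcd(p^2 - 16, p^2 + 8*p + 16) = p + 4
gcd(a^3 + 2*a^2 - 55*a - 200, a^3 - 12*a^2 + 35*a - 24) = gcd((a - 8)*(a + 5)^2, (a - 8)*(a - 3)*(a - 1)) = a - 8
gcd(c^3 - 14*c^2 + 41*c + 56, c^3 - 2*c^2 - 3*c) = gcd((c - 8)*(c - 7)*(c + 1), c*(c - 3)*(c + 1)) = c + 1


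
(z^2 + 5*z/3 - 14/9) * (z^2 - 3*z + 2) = z^4 - 4*z^3/3 - 41*z^2/9 + 8*z - 28/9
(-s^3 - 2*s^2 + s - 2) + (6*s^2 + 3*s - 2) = -s^3 + 4*s^2 + 4*s - 4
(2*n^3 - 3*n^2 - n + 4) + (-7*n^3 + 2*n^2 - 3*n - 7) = -5*n^3 - n^2 - 4*n - 3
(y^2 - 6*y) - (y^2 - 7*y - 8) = y + 8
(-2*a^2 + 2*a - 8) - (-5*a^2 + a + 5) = 3*a^2 + a - 13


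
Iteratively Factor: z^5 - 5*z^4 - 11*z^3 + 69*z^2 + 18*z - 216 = (z - 3)*(z^4 - 2*z^3 - 17*z^2 + 18*z + 72) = (z - 3)*(z + 3)*(z^3 - 5*z^2 - 2*z + 24) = (z - 4)*(z - 3)*(z + 3)*(z^2 - z - 6) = (z - 4)*(z - 3)^2*(z + 3)*(z + 2)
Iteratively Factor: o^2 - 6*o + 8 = (o - 2)*(o - 4)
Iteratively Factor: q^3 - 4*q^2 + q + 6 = (q + 1)*(q^2 - 5*q + 6) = (q - 3)*(q + 1)*(q - 2)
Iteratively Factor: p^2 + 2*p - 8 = (p - 2)*(p + 4)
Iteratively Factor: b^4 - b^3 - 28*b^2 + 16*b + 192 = (b + 3)*(b^3 - 4*b^2 - 16*b + 64) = (b - 4)*(b + 3)*(b^2 - 16) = (b - 4)*(b + 3)*(b + 4)*(b - 4)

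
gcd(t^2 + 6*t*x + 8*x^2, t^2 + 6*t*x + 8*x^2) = t^2 + 6*t*x + 8*x^2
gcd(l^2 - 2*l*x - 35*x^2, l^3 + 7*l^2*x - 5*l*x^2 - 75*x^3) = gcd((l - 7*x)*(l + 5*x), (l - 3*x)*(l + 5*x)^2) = l + 5*x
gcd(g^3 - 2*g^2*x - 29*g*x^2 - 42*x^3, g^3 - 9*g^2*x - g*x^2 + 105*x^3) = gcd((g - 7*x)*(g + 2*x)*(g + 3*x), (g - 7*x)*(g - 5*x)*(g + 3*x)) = -g^2 + 4*g*x + 21*x^2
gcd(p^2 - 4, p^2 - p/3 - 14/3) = p + 2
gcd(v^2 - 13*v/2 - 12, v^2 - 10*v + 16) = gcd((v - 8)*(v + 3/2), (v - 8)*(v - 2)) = v - 8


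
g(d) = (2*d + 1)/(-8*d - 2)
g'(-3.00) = 0.01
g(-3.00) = -0.23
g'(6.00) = 0.00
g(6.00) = -0.26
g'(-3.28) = 0.01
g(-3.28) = -0.23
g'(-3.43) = 0.01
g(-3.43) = -0.23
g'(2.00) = 0.01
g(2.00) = -0.28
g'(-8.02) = 0.00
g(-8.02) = -0.24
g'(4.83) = 0.00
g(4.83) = -0.26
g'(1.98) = 0.01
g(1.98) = -0.28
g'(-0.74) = 0.26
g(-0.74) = -0.12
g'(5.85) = 0.00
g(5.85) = -0.26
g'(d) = 2/(-8*d - 2) + 8*(2*d + 1)/(-8*d - 2)^2 = (4*d + 1)^(-2)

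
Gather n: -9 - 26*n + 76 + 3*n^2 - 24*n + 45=3*n^2 - 50*n + 112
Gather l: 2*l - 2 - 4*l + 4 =2 - 2*l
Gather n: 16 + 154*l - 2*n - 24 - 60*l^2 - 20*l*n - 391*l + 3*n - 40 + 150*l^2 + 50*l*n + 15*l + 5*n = 90*l^2 - 222*l + n*(30*l + 6) - 48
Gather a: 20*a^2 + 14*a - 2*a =20*a^2 + 12*a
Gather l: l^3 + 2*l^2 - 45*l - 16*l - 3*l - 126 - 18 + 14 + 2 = l^3 + 2*l^2 - 64*l - 128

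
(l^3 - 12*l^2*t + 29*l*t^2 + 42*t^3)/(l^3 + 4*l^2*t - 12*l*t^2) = (l^3 - 12*l^2*t + 29*l*t^2 + 42*t^3)/(l*(l^2 + 4*l*t - 12*t^2))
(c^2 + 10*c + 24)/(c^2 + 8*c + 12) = (c + 4)/(c + 2)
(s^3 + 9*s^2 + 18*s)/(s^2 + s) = (s^2 + 9*s + 18)/(s + 1)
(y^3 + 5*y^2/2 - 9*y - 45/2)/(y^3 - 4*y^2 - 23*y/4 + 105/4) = 2*(y + 3)/(2*y - 7)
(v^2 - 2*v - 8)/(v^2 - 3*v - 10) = (v - 4)/(v - 5)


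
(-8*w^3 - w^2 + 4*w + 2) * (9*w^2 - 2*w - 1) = -72*w^5 + 7*w^4 + 46*w^3 + 11*w^2 - 8*w - 2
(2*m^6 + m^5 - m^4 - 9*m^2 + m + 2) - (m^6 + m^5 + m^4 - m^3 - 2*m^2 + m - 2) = m^6 - 2*m^4 + m^3 - 7*m^2 + 4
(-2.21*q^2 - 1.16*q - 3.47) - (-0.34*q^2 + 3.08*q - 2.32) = -1.87*q^2 - 4.24*q - 1.15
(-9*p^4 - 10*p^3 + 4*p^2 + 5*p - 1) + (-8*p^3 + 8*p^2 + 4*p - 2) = -9*p^4 - 18*p^3 + 12*p^2 + 9*p - 3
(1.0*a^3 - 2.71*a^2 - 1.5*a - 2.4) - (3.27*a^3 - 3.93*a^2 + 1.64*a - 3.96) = -2.27*a^3 + 1.22*a^2 - 3.14*a + 1.56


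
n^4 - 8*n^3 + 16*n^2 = n^2*(n - 4)^2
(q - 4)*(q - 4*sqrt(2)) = q^2 - 4*sqrt(2)*q - 4*q + 16*sqrt(2)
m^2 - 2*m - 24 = (m - 6)*(m + 4)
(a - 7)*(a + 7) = a^2 - 49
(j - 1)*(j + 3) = j^2 + 2*j - 3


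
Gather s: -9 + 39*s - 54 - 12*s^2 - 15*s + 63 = -12*s^2 + 24*s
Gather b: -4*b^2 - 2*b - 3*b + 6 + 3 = -4*b^2 - 5*b + 9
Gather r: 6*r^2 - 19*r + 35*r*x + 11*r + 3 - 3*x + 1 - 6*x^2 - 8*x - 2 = 6*r^2 + r*(35*x - 8) - 6*x^2 - 11*x + 2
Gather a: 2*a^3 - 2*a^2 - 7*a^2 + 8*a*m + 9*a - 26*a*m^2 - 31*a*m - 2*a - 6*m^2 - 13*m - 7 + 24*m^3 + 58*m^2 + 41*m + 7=2*a^3 - 9*a^2 + a*(-26*m^2 - 23*m + 7) + 24*m^3 + 52*m^2 + 28*m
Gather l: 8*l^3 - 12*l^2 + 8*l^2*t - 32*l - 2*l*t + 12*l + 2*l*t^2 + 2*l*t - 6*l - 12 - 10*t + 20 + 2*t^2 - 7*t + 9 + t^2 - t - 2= 8*l^3 + l^2*(8*t - 12) + l*(2*t^2 - 26) + 3*t^2 - 18*t + 15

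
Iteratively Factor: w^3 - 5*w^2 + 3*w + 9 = (w - 3)*(w^2 - 2*w - 3) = (w - 3)^2*(w + 1)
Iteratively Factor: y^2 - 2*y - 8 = (y - 4)*(y + 2)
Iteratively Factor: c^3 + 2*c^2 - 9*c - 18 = (c + 3)*(c^2 - c - 6) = (c - 3)*(c + 3)*(c + 2)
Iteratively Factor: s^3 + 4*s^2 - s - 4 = (s - 1)*(s^2 + 5*s + 4) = (s - 1)*(s + 1)*(s + 4)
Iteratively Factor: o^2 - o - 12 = (o - 4)*(o + 3)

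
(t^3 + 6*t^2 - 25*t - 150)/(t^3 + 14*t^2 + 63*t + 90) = (t - 5)/(t + 3)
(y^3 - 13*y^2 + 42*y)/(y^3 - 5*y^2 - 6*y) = (y - 7)/(y + 1)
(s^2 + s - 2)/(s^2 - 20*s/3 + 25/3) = 3*(s^2 + s - 2)/(3*s^2 - 20*s + 25)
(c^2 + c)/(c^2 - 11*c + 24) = c*(c + 1)/(c^2 - 11*c + 24)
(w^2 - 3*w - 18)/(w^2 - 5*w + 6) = (w^2 - 3*w - 18)/(w^2 - 5*w + 6)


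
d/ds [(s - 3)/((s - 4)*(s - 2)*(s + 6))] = (-2*s^3 + 9*s^2 - 36)/(s^6 - 56*s^4 + 96*s^3 + 784*s^2 - 2688*s + 2304)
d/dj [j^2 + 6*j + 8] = 2*j + 6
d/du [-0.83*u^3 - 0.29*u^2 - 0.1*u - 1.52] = -2.49*u^2 - 0.58*u - 0.1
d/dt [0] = 0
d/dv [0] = 0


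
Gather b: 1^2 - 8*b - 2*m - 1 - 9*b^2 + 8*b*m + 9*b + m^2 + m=-9*b^2 + b*(8*m + 1) + m^2 - m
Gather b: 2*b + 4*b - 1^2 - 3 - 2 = 6*b - 6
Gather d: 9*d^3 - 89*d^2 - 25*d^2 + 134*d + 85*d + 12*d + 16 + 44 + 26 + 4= 9*d^3 - 114*d^2 + 231*d + 90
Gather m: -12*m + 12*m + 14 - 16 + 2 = 0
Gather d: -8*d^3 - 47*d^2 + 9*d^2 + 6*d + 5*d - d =-8*d^3 - 38*d^2 + 10*d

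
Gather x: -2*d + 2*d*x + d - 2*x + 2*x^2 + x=-d + 2*x^2 + x*(2*d - 1)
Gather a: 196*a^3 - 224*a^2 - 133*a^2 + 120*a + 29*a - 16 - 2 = 196*a^3 - 357*a^2 + 149*a - 18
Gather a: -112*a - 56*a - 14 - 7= -168*a - 21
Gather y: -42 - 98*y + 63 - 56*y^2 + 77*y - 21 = -56*y^2 - 21*y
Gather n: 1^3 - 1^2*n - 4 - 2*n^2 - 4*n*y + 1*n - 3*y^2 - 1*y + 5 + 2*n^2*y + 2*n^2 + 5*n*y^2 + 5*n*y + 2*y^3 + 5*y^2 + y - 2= 2*n^2*y + n*(5*y^2 + y) + 2*y^3 + 2*y^2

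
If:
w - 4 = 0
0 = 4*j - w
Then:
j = 1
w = 4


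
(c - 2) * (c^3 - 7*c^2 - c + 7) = c^4 - 9*c^3 + 13*c^2 + 9*c - 14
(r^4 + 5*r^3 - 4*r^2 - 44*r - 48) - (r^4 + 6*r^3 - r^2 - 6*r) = -r^3 - 3*r^2 - 38*r - 48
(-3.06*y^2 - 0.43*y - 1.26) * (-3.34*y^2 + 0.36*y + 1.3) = 10.2204*y^4 + 0.3346*y^3 + 0.0755999999999997*y^2 - 1.0126*y - 1.638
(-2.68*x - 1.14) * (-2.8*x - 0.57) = 7.504*x^2 + 4.7196*x + 0.6498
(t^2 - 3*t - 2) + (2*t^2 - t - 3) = 3*t^2 - 4*t - 5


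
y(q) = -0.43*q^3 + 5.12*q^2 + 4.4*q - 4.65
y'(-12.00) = -304.24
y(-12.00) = 1422.87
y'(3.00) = 23.51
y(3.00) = 43.02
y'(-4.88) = -76.29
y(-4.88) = 145.78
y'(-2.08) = -22.48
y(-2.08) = 12.22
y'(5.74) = 20.68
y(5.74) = 107.98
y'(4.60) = 24.21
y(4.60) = 82.07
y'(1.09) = 14.03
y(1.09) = 5.67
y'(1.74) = 18.31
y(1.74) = 16.24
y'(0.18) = 6.20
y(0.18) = -3.69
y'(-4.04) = -58.02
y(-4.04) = 89.49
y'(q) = -1.29*q^2 + 10.24*q + 4.4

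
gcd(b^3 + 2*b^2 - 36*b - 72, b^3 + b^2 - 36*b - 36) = b^2 - 36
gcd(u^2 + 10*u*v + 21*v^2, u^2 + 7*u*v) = u + 7*v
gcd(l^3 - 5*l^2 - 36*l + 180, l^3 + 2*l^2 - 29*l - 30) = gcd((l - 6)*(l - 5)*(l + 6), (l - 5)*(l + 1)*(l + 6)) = l^2 + l - 30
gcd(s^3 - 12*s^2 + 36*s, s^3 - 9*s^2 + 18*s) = s^2 - 6*s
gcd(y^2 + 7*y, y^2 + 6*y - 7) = y + 7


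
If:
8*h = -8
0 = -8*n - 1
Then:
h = -1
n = -1/8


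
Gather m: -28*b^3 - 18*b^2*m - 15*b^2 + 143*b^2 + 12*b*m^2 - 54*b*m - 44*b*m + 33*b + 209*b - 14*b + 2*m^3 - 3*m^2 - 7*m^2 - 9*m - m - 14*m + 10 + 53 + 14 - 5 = -28*b^3 + 128*b^2 + 228*b + 2*m^3 + m^2*(12*b - 10) + m*(-18*b^2 - 98*b - 24) + 72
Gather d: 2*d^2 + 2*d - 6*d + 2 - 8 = 2*d^2 - 4*d - 6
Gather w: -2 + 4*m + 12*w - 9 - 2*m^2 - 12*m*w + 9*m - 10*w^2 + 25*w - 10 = -2*m^2 + 13*m - 10*w^2 + w*(37 - 12*m) - 21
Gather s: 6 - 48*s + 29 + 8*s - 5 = 30 - 40*s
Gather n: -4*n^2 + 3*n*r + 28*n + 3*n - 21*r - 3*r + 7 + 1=-4*n^2 + n*(3*r + 31) - 24*r + 8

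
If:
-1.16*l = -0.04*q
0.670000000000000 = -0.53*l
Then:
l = -1.26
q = -36.66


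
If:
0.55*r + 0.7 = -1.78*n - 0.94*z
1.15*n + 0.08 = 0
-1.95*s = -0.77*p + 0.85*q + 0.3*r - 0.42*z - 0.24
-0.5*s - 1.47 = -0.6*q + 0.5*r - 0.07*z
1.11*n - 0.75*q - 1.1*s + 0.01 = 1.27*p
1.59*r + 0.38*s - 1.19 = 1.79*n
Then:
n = -0.07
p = -0.22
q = 2.28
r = 1.00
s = -1.37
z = -1.20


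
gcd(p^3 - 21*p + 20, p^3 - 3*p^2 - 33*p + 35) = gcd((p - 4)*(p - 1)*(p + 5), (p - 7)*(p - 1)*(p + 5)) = p^2 + 4*p - 5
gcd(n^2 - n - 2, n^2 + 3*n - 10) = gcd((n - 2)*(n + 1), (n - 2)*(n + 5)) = n - 2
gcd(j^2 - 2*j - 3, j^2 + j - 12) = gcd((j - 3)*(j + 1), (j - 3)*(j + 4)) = j - 3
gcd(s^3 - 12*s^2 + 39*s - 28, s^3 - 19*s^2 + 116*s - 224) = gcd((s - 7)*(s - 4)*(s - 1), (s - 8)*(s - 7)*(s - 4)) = s^2 - 11*s + 28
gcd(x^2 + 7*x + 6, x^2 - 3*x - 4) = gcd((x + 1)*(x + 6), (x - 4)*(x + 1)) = x + 1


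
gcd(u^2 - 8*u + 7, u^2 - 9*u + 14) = u - 7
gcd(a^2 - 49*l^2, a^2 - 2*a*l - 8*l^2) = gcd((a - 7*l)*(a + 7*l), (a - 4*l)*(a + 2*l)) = 1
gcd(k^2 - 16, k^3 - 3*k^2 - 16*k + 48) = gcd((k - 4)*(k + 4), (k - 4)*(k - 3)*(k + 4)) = k^2 - 16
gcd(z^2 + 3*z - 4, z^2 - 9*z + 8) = z - 1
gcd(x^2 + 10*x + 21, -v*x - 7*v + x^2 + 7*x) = x + 7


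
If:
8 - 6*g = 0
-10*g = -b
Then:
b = 40/3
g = 4/3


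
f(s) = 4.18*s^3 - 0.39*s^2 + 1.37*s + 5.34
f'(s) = 12.54*s^2 - 0.78*s + 1.37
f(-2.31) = -51.43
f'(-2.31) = 70.09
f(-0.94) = 0.24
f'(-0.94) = 13.18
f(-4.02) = -278.02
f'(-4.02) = 207.16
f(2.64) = 83.15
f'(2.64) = 86.71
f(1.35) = 16.76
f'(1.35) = 23.17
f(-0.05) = 5.27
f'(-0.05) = 1.44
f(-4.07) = -288.51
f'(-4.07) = 212.27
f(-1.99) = -31.87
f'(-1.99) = 52.58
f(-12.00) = -7290.30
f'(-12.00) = 1816.49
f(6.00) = 902.40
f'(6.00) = 448.13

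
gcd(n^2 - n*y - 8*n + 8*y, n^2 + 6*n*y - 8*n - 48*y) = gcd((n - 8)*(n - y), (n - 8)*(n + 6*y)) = n - 8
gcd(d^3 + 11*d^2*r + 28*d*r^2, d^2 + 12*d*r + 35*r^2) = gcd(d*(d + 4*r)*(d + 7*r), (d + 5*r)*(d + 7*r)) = d + 7*r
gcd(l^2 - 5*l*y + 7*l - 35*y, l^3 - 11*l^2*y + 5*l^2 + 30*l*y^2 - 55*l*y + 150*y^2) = -l + 5*y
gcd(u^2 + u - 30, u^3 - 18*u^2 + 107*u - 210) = u - 5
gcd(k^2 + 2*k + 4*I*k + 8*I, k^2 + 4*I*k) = k + 4*I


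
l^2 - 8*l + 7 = (l - 7)*(l - 1)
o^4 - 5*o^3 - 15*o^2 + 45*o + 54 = (o - 6)*(o - 3)*(o + 1)*(o + 3)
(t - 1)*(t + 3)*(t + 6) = t^3 + 8*t^2 + 9*t - 18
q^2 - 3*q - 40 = (q - 8)*(q + 5)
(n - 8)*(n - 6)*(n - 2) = n^3 - 16*n^2 + 76*n - 96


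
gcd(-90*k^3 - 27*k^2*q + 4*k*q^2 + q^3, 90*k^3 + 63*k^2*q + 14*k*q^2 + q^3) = 18*k^2 + 9*k*q + q^2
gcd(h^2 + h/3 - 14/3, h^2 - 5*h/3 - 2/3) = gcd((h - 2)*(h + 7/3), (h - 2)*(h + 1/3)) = h - 2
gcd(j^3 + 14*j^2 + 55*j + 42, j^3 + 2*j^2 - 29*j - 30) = j^2 + 7*j + 6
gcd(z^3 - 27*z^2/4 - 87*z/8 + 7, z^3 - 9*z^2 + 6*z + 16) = z - 8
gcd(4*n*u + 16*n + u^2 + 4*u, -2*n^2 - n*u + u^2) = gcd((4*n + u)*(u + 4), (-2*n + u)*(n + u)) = 1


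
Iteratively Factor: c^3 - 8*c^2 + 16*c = (c)*(c^2 - 8*c + 16) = c*(c - 4)*(c - 4)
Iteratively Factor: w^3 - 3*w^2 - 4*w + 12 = (w - 3)*(w^2 - 4) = (w - 3)*(w - 2)*(w + 2)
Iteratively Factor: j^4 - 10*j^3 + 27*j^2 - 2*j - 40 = (j - 5)*(j^3 - 5*j^2 + 2*j + 8) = (j - 5)*(j + 1)*(j^2 - 6*j + 8) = (j - 5)*(j - 4)*(j + 1)*(j - 2)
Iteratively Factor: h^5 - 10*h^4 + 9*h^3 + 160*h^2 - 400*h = (h - 5)*(h^4 - 5*h^3 - 16*h^2 + 80*h) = (h - 5)*(h - 4)*(h^3 - h^2 - 20*h) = (h - 5)*(h - 4)*(h + 4)*(h^2 - 5*h) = (h - 5)^2*(h - 4)*(h + 4)*(h)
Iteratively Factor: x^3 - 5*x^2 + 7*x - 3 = (x - 3)*(x^2 - 2*x + 1) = (x - 3)*(x - 1)*(x - 1)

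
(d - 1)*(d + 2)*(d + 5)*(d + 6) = d^4 + 12*d^3 + 39*d^2 + 8*d - 60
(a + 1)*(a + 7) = a^2 + 8*a + 7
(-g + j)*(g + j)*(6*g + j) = -6*g^3 - g^2*j + 6*g*j^2 + j^3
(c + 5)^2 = c^2 + 10*c + 25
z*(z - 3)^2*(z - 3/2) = z^4 - 15*z^3/2 + 18*z^2 - 27*z/2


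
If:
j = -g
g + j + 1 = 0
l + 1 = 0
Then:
No Solution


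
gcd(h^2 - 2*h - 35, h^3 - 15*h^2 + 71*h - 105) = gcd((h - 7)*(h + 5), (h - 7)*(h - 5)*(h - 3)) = h - 7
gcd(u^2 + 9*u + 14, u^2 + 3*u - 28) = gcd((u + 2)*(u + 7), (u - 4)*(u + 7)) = u + 7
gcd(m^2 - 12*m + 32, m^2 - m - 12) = m - 4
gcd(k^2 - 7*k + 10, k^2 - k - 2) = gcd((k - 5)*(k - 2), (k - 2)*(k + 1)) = k - 2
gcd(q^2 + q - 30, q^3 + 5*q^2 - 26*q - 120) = q^2 + q - 30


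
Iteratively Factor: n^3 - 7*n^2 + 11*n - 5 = (n - 1)*(n^2 - 6*n + 5) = (n - 1)^2*(n - 5)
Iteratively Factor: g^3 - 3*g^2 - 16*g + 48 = (g - 4)*(g^2 + g - 12) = (g - 4)*(g + 4)*(g - 3)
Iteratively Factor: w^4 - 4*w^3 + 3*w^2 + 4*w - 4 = (w - 2)*(w^3 - 2*w^2 - w + 2) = (w - 2)^2*(w^2 - 1) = (w - 2)^2*(w + 1)*(w - 1)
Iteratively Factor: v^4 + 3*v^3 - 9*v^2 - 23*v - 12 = (v + 4)*(v^3 - v^2 - 5*v - 3) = (v + 1)*(v + 4)*(v^2 - 2*v - 3) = (v - 3)*(v + 1)*(v + 4)*(v + 1)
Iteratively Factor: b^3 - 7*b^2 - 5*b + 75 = (b - 5)*(b^2 - 2*b - 15) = (b - 5)^2*(b + 3)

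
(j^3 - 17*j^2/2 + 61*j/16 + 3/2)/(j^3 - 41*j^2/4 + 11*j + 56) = (16*j^2 - 8*j - 3)/(4*(4*j^2 - 9*j - 28))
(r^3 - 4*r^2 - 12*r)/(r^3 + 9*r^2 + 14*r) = (r - 6)/(r + 7)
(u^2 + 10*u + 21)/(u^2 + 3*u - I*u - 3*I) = (u + 7)/(u - I)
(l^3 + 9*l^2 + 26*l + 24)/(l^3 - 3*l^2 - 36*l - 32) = (l^2 + 5*l + 6)/(l^2 - 7*l - 8)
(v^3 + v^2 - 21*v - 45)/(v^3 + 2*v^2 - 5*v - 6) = (v^2 - 2*v - 15)/(v^2 - v - 2)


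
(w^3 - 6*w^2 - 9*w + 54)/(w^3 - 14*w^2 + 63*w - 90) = (w + 3)/(w - 5)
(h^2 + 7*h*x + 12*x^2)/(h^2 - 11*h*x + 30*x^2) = (h^2 + 7*h*x + 12*x^2)/(h^2 - 11*h*x + 30*x^2)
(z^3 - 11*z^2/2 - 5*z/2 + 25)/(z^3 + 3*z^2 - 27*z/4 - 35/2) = 2*(z - 5)/(2*z + 7)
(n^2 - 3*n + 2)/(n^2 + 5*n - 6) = (n - 2)/(n + 6)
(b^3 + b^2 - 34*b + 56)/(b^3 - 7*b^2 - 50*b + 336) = (b^2 - 6*b + 8)/(b^2 - 14*b + 48)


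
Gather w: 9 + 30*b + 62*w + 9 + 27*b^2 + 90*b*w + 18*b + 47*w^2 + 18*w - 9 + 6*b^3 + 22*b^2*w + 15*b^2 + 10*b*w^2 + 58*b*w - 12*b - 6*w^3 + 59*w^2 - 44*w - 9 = 6*b^3 + 42*b^2 + 36*b - 6*w^3 + w^2*(10*b + 106) + w*(22*b^2 + 148*b + 36)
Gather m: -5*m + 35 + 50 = 85 - 5*m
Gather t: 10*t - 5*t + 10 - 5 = 5*t + 5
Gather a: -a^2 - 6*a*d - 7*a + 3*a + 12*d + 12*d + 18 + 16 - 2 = -a^2 + a*(-6*d - 4) + 24*d + 32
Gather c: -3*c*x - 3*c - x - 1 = c*(-3*x - 3) - x - 1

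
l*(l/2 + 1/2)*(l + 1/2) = l^3/2 + 3*l^2/4 + l/4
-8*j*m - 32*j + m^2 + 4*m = (-8*j + m)*(m + 4)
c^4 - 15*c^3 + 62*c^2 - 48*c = c*(c - 8)*(c - 6)*(c - 1)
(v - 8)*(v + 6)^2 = v^3 + 4*v^2 - 60*v - 288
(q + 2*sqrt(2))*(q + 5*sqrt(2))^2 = q^3 + 12*sqrt(2)*q^2 + 90*q + 100*sqrt(2)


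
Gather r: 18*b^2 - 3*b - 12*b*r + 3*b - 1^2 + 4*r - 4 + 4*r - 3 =18*b^2 + r*(8 - 12*b) - 8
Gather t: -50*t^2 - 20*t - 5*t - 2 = -50*t^2 - 25*t - 2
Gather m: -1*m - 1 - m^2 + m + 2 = 1 - m^2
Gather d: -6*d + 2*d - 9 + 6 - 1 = -4*d - 4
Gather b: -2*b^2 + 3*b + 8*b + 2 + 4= -2*b^2 + 11*b + 6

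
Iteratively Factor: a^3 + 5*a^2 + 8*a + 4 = (a + 2)*(a^2 + 3*a + 2) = (a + 1)*(a + 2)*(a + 2)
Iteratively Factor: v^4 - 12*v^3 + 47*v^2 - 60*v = (v - 5)*(v^3 - 7*v^2 + 12*v) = (v - 5)*(v - 3)*(v^2 - 4*v) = v*(v - 5)*(v - 3)*(v - 4)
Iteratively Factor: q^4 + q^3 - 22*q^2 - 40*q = (q + 2)*(q^3 - q^2 - 20*q) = (q + 2)*(q + 4)*(q^2 - 5*q) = (q - 5)*(q + 2)*(q + 4)*(q)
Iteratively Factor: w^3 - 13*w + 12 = (w + 4)*(w^2 - 4*w + 3) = (w - 1)*(w + 4)*(w - 3)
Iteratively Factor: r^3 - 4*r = (r - 2)*(r^2 + 2*r) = r*(r - 2)*(r + 2)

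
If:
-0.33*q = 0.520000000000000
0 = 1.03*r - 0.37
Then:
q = -1.58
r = 0.36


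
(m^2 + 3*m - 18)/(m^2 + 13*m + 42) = (m - 3)/(m + 7)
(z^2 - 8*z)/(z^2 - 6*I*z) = (z - 8)/(z - 6*I)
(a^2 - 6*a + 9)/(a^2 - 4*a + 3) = (a - 3)/(a - 1)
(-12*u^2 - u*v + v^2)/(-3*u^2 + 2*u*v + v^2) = (4*u - v)/(u - v)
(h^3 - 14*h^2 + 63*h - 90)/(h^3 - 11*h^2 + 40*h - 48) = (h^2 - 11*h + 30)/(h^2 - 8*h + 16)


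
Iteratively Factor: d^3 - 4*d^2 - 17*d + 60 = (d - 5)*(d^2 + d - 12) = (d - 5)*(d + 4)*(d - 3)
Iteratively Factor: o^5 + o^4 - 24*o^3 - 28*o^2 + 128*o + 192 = (o - 4)*(o^4 + 5*o^3 - 4*o^2 - 44*o - 48) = (o - 4)*(o - 3)*(o^3 + 8*o^2 + 20*o + 16) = (o - 4)*(o - 3)*(o + 2)*(o^2 + 6*o + 8) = (o - 4)*(o - 3)*(o + 2)^2*(o + 4)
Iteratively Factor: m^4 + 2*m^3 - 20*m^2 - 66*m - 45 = (m + 3)*(m^3 - m^2 - 17*m - 15) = (m - 5)*(m + 3)*(m^2 + 4*m + 3) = (m - 5)*(m + 3)^2*(m + 1)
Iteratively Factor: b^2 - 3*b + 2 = (b - 1)*(b - 2)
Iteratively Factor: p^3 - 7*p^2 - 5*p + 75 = (p - 5)*(p^2 - 2*p - 15) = (p - 5)^2*(p + 3)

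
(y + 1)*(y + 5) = y^2 + 6*y + 5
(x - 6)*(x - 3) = x^2 - 9*x + 18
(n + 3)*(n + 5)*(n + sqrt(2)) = n^3 + sqrt(2)*n^2 + 8*n^2 + 8*sqrt(2)*n + 15*n + 15*sqrt(2)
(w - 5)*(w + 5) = w^2 - 25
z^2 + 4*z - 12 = (z - 2)*(z + 6)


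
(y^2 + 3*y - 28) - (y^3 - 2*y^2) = -y^3 + 3*y^2 + 3*y - 28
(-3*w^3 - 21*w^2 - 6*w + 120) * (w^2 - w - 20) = -3*w^5 - 18*w^4 + 75*w^3 + 546*w^2 - 2400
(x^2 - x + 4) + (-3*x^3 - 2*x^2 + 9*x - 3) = -3*x^3 - x^2 + 8*x + 1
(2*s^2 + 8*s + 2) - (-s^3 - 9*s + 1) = s^3 + 2*s^2 + 17*s + 1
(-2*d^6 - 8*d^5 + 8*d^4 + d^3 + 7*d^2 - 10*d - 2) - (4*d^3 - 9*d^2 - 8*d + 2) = -2*d^6 - 8*d^5 + 8*d^4 - 3*d^3 + 16*d^2 - 2*d - 4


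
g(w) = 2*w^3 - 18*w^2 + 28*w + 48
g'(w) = 6*w^2 - 36*w + 28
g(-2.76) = -208.45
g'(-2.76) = 173.07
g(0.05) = 49.36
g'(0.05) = 26.22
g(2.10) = 45.94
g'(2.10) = -21.14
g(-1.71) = -62.51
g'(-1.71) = 107.10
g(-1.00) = 0.00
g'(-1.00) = 70.00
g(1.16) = 59.38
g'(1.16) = -5.69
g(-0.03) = 47.14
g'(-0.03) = 29.09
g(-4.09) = -504.46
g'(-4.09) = 275.61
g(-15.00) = -11172.00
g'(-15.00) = 1918.00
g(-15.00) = -11172.00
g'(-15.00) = 1918.00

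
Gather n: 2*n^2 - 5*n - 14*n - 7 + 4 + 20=2*n^2 - 19*n + 17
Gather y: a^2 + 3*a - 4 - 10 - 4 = a^2 + 3*a - 18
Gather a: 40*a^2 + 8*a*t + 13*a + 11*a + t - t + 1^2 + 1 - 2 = 40*a^2 + a*(8*t + 24)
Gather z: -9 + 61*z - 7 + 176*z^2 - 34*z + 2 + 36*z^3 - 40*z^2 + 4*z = 36*z^3 + 136*z^2 + 31*z - 14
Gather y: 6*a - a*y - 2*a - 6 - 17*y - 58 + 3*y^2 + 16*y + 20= 4*a + 3*y^2 + y*(-a - 1) - 44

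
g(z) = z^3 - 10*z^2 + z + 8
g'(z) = 3*z^2 - 20*z + 1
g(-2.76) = -91.96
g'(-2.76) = 79.05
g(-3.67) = -179.79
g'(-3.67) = 114.81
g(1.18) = -3.10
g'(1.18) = -18.42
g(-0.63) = 3.15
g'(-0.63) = 14.79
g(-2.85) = -99.22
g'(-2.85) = 82.37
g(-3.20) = -130.37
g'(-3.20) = 95.72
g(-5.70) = -507.79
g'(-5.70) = 212.47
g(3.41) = -65.22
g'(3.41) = -32.32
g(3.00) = -52.00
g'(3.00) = -32.00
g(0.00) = 8.00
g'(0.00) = 1.00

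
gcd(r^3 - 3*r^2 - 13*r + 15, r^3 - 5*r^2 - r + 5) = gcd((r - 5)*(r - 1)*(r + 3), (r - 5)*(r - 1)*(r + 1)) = r^2 - 6*r + 5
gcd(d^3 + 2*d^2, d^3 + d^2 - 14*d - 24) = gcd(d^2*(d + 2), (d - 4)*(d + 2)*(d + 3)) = d + 2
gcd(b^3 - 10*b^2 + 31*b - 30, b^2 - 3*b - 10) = b - 5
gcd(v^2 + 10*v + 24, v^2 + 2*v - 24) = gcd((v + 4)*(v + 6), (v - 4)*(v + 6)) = v + 6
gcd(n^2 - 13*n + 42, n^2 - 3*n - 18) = n - 6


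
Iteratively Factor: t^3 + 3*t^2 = (t + 3)*(t^2) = t*(t + 3)*(t)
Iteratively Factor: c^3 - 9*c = (c + 3)*(c^2 - 3*c) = c*(c + 3)*(c - 3)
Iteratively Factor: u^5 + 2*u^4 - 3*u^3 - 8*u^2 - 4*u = (u + 1)*(u^4 + u^3 - 4*u^2 - 4*u) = (u + 1)^2*(u^3 - 4*u) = u*(u + 1)^2*(u^2 - 4) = u*(u + 1)^2*(u + 2)*(u - 2)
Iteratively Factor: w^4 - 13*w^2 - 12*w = (w + 1)*(w^3 - w^2 - 12*w) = (w - 4)*(w + 1)*(w^2 + 3*w) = w*(w - 4)*(w + 1)*(w + 3)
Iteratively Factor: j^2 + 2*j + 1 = (j + 1)*(j + 1)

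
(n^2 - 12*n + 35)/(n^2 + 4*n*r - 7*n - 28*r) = (n - 5)/(n + 4*r)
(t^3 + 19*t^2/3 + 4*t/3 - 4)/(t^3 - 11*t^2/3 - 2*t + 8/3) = (t + 6)/(t - 4)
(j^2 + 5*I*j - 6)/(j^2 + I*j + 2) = (j + 3*I)/(j - I)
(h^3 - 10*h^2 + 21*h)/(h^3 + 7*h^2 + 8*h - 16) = h*(h^2 - 10*h + 21)/(h^3 + 7*h^2 + 8*h - 16)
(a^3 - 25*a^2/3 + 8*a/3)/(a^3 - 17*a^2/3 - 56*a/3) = (3*a - 1)/(3*a + 7)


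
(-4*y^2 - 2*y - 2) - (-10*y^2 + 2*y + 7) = 6*y^2 - 4*y - 9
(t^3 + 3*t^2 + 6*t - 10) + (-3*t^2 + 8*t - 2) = t^3 + 14*t - 12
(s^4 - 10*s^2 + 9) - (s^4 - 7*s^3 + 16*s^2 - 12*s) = 7*s^3 - 26*s^2 + 12*s + 9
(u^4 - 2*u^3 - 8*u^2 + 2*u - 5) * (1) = u^4 - 2*u^3 - 8*u^2 + 2*u - 5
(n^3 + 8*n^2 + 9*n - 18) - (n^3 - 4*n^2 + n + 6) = 12*n^2 + 8*n - 24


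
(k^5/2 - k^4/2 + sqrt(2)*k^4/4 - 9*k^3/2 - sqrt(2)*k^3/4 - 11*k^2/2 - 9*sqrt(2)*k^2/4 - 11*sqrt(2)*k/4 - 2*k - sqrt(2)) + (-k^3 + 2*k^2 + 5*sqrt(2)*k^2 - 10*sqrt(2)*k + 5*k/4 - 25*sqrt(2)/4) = k^5/2 - k^4/2 + sqrt(2)*k^4/4 - 11*k^3/2 - sqrt(2)*k^3/4 - 7*k^2/2 + 11*sqrt(2)*k^2/4 - 51*sqrt(2)*k/4 - 3*k/4 - 29*sqrt(2)/4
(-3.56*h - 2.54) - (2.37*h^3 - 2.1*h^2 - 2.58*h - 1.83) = -2.37*h^3 + 2.1*h^2 - 0.98*h - 0.71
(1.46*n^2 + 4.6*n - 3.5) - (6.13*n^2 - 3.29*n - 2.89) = -4.67*n^2 + 7.89*n - 0.61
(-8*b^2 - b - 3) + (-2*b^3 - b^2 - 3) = -2*b^3 - 9*b^2 - b - 6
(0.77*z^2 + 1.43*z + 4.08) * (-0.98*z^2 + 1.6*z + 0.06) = -0.7546*z^4 - 0.1694*z^3 - 1.6642*z^2 + 6.6138*z + 0.2448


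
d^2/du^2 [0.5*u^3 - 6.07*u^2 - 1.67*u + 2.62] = 3.0*u - 12.14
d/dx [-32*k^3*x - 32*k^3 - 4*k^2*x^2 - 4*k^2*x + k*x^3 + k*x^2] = k*(-32*k^2 - 8*k*x - 4*k + 3*x^2 + 2*x)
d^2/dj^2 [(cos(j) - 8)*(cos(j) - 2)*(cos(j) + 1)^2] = -16*sin(j)^4 + 8*sin(j)^2 - 16*cos(j) + 18*cos(3*j) + 2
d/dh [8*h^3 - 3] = 24*h^2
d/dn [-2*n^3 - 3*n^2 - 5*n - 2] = -6*n^2 - 6*n - 5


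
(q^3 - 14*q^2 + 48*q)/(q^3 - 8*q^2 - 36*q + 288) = q/(q + 6)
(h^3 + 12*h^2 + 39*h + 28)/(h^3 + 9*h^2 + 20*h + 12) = (h^2 + 11*h + 28)/(h^2 + 8*h + 12)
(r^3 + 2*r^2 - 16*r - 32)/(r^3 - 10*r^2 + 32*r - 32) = (r^2 + 6*r + 8)/(r^2 - 6*r + 8)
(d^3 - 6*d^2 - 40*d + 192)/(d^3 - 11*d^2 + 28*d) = (d^2 - 2*d - 48)/(d*(d - 7))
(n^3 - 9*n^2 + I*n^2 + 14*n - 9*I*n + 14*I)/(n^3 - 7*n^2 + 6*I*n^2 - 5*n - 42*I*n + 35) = (n - 2)/(n + 5*I)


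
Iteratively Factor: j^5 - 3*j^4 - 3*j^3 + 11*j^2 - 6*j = (j - 1)*(j^4 - 2*j^3 - 5*j^2 + 6*j) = (j - 1)^2*(j^3 - j^2 - 6*j) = j*(j - 1)^2*(j^2 - j - 6) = j*(j - 1)^2*(j + 2)*(j - 3)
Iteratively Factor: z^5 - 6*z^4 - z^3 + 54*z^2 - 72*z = (z + 3)*(z^4 - 9*z^3 + 26*z^2 - 24*z) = (z - 2)*(z + 3)*(z^3 - 7*z^2 + 12*z) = (z - 4)*(z - 2)*(z + 3)*(z^2 - 3*z) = (z - 4)*(z - 3)*(z - 2)*(z + 3)*(z)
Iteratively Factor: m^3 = (m)*(m^2) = m^2*(m)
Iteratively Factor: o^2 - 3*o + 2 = (o - 1)*(o - 2)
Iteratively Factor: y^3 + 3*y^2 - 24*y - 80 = (y + 4)*(y^2 - y - 20) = (y - 5)*(y + 4)*(y + 4)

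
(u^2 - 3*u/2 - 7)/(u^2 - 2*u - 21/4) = 2*(u + 2)/(2*u + 3)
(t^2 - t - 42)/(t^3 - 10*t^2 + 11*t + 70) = (t + 6)/(t^2 - 3*t - 10)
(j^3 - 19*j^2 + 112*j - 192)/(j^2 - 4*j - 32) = (j^2 - 11*j + 24)/(j + 4)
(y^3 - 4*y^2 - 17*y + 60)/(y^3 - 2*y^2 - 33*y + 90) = (y + 4)/(y + 6)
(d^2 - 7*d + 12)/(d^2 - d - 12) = (d - 3)/(d + 3)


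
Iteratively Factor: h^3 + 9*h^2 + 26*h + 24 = (h + 2)*(h^2 + 7*h + 12) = (h + 2)*(h + 3)*(h + 4)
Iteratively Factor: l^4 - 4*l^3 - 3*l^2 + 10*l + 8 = (l - 2)*(l^3 - 2*l^2 - 7*l - 4) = (l - 4)*(l - 2)*(l^2 + 2*l + 1) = (l - 4)*(l - 2)*(l + 1)*(l + 1)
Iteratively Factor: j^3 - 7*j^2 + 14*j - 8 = (j - 2)*(j^2 - 5*j + 4) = (j - 2)*(j - 1)*(j - 4)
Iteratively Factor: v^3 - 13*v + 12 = (v - 3)*(v^2 + 3*v - 4) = (v - 3)*(v - 1)*(v + 4)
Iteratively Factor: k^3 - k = (k)*(k^2 - 1) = k*(k + 1)*(k - 1)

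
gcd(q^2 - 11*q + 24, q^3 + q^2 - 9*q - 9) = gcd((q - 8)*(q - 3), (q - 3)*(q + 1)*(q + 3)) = q - 3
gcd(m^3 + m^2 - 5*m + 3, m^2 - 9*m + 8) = m - 1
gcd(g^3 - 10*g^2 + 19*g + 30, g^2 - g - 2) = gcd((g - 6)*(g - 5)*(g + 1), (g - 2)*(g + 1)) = g + 1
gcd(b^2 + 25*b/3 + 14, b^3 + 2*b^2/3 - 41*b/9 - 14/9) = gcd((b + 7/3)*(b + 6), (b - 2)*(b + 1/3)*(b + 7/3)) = b + 7/3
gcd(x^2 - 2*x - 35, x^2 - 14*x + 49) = x - 7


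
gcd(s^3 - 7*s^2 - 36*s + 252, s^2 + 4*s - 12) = s + 6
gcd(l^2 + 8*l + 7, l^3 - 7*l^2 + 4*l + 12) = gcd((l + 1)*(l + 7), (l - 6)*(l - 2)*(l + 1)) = l + 1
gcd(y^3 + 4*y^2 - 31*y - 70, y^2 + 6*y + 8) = y + 2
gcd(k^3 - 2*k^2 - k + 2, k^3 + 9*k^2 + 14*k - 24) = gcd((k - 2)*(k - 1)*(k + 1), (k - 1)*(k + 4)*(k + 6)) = k - 1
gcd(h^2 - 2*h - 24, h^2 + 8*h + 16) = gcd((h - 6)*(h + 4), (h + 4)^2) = h + 4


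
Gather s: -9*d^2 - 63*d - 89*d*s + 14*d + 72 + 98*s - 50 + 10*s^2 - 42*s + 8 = -9*d^2 - 49*d + 10*s^2 + s*(56 - 89*d) + 30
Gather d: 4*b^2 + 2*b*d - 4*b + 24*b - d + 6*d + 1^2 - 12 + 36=4*b^2 + 20*b + d*(2*b + 5) + 25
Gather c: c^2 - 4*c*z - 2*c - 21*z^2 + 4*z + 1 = c^2 + c*(-4*z - 2) - 21*z^2 + 4*z + 1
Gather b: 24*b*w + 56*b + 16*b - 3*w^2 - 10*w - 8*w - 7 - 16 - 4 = b*(24*w + 72) - 3*w^2 - 18*w - 27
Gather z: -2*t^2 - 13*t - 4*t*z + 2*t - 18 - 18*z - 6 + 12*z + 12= -2*t^2 - 11*t + z*(-4*t - 6) - 12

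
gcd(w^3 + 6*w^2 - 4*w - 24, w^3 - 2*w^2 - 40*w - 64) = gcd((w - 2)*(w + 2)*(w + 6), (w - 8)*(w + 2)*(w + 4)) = w + 2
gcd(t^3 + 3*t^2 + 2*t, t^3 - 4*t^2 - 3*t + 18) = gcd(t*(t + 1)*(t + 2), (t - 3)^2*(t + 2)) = t + 2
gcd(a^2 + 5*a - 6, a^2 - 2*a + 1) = a - 1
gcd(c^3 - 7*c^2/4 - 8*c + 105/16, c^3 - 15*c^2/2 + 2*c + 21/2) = 1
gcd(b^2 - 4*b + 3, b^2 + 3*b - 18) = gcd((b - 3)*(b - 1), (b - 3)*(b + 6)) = b - 3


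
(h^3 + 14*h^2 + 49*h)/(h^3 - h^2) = (h^2 + 14*h + 49)/(h*(h - 1))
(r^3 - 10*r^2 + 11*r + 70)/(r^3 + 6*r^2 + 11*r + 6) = (r^2 - 12*r + 35)/(r^2 + 4*r + 3)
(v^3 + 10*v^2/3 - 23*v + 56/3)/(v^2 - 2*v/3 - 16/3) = (v^2 + 6*v - 7)/(v + 2)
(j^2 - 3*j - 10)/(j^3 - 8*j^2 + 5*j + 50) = 1/(j - 5)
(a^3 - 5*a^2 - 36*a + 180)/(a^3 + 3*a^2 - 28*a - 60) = (a - 6)/(a + 2)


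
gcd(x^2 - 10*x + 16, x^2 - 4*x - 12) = 1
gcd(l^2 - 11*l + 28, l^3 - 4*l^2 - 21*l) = l - 7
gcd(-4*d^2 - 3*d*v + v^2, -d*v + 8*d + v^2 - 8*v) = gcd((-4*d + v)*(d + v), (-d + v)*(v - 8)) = 1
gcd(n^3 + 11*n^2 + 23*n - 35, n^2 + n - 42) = n + 7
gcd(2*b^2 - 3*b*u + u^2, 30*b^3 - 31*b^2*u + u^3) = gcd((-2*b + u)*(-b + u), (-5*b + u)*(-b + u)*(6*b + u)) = -b + u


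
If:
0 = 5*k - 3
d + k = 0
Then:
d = -3/5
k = 3/5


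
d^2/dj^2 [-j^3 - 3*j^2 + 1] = -6*j - 6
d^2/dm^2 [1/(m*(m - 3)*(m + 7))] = 2*(6*m^4 + 32*m^3 - 15*m^2 - 252*m + 441)/(m^3*(m^6 + 12*m^5 - 15*m^4 - 440*m^3 + 315*m^2 + 5292*m - 9261))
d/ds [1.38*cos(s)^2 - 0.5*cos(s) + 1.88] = (0.5 - 2.76*cos(s))*sin(s)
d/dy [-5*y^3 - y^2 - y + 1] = -15*y^2 - 2*y - 1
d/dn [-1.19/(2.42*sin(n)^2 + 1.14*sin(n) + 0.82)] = (5.7596*sin(n) + 1.3566)*cos(n)/(2.42*sin(n)^2 + 1.14*sin(n) + 0.82)^2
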